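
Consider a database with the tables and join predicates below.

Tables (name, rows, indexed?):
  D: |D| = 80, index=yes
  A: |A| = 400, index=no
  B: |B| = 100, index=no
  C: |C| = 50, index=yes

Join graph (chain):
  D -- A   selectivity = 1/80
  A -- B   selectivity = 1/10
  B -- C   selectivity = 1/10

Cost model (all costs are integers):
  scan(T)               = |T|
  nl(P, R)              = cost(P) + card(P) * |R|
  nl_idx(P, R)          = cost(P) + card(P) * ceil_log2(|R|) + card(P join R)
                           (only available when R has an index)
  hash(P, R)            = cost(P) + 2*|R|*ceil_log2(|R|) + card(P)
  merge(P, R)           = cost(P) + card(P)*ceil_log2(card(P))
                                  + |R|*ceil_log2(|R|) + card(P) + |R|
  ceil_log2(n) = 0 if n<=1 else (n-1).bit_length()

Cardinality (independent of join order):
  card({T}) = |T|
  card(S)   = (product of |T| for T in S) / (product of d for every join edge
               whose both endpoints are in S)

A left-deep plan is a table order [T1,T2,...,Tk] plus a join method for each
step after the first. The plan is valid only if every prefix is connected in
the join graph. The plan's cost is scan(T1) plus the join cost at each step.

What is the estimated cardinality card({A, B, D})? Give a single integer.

4000

Tables in S: A(400), B(100), D(80)
Edges inside S: D-A(d=80), A-B(d=10)
numerator = 400 * 100 * 80 = 3200000
denominator = 80 * 10 = 800
card(S) = 3200000 / 800 = 4000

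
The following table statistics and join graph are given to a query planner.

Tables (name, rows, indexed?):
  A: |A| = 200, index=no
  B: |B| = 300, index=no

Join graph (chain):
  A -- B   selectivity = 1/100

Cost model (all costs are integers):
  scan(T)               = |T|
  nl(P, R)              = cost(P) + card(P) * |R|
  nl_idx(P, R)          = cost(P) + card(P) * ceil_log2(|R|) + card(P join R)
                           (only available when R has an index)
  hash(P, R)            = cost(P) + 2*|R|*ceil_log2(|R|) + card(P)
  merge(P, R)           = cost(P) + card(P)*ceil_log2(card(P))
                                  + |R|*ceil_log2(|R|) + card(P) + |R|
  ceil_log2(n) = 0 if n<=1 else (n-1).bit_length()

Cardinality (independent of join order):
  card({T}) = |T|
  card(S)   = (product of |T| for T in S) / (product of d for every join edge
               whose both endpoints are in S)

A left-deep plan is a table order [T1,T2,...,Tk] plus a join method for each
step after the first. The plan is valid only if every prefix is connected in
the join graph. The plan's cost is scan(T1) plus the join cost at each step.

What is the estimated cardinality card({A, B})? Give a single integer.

600

Tables in S: A(200), B(300)
Edges inside S: A-B(d=100)
numerator = 200 * 300 = 60000
denominator = 100 = 100
card(S) = 60000 / 100 = 600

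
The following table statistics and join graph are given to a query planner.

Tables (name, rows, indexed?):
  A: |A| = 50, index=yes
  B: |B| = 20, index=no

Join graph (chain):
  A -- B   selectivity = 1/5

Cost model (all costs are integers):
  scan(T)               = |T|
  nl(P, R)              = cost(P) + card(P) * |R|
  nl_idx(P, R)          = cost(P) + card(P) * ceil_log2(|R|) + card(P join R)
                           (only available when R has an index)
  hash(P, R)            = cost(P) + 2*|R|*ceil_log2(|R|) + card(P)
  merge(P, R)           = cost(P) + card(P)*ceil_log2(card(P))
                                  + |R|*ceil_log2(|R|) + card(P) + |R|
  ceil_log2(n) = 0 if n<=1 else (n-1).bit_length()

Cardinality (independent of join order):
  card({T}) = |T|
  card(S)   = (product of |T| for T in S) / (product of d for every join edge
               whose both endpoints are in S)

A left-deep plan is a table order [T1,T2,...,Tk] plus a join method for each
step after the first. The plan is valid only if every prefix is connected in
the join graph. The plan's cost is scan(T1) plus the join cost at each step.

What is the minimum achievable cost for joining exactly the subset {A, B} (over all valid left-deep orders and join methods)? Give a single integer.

Selinger DP over subsets of {A,B}:
  {A}: scan cost=50, card=50
  {B}: scan cost=20, card=20
  {AB}: card=200; try (B,hash)→300, (A,nl_idx)→340, (A,merge)→490, (B,merge)→520, (A,hash)→640, (A,nl)→1020 …(+1); best=300 via (B,hash)

300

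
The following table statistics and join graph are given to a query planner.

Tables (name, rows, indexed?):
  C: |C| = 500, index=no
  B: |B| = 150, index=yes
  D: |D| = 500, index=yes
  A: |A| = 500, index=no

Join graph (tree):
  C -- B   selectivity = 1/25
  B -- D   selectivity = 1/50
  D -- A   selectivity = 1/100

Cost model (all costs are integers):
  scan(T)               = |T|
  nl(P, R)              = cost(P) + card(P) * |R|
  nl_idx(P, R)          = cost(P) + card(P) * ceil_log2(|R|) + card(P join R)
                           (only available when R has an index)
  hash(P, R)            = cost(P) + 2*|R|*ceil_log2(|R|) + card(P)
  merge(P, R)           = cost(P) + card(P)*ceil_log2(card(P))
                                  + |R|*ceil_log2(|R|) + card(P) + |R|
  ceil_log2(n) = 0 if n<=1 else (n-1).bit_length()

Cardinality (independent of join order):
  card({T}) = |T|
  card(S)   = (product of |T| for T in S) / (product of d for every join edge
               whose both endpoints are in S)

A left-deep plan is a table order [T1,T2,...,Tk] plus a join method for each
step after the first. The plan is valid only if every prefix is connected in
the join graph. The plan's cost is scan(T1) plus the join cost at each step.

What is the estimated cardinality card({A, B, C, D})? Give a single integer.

150000

Tables in S: A(500), B(150), C(500), D(500)
Edges inside S: C-B(d=25), B-D(d=50), D-A(d=100)
numerator = 500 * 150 * 500 * 500 = 18750000000
denominator = 25 * 50 * 100 = 125000
card(S) = 18750000000 / 125000 = 150000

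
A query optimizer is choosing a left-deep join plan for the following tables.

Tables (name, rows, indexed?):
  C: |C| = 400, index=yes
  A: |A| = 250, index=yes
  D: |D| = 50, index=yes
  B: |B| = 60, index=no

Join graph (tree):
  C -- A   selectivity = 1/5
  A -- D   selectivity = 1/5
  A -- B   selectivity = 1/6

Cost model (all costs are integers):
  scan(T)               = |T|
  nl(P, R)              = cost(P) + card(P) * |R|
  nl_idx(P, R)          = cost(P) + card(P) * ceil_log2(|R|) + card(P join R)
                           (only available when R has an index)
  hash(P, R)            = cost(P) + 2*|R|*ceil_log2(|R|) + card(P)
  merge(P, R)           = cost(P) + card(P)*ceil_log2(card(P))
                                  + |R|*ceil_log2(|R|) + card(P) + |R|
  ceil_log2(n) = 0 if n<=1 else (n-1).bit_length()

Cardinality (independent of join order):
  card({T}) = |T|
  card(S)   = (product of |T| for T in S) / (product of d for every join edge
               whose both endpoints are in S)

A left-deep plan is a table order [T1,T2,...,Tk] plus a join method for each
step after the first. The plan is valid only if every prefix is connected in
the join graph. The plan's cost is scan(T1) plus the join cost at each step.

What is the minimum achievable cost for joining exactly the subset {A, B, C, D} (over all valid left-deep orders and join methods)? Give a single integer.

Selinger DP over subsets of {A,B,C,D}:
  {C}: scan cost=400, card=400
  {A}: scan cost=250, card=250
  {D}: scan cost=50, card=50
  {B}: scan cost=60, card=60
  {AC}: card=20000; try (A,hash)→4800, (C,merge)→6500, (A,merge)→6650, (C,hash)→7700, (C,nl_idx)→22500, (A,nl_idx)→23600 …(+2); best=4800 via (A,hash)
  {AD}: card=2500; try (D,hash)→1100, (A,merge)→2650, (D,merge)→2850, (A,nl_idx)→2950, (A,hash)→4100, (D,nl_idx)→4250 …(+2); best=1100 via (D,hash)
  {AB}: card=2500; try (B,hash)→1220, (A,merge)→2730, (B,merge)→2920, (A,nl_idx)→3040, (A,hash)→4120, (A,nl)→15060 …(+1); best=1220 via (B,hash)
  {ACD}: card=200000; try (C,hash)→10800, (D,hash)→25400, (C,merge)→37600, (C,nl_idx)→223600, (D,nl_idx)→324800, (D,merge)→325150 …(+2); best=10800 via (C,hash)
  {ABC}: card=200000; try (C,hash)→10920, (B,hash)→25520, (C,merge)→37720, (C,nl_idx)→223720, (B,merge)→325220, (C,nl)→1001220 …(+1); best=10920 via (C,hash)
  {ABD}: card=25000; try (D,hash)→4320, (B,hash)→4320, (B,merge)→34020, (D,merge)→34070, (D,nl_idx)→41220, (D,nl)→126220 …(+1); best=4320 via (D,hash)
  {ABCD}: card=2000000; try (C,hash)→36520, (D,hash)→211520, (B,hash)→211520, (C,merge)→408320, (C,nl_idx)→2229320, (D,nl_idx)→3210920 …(+5); best=36520 via (C,hash)

36520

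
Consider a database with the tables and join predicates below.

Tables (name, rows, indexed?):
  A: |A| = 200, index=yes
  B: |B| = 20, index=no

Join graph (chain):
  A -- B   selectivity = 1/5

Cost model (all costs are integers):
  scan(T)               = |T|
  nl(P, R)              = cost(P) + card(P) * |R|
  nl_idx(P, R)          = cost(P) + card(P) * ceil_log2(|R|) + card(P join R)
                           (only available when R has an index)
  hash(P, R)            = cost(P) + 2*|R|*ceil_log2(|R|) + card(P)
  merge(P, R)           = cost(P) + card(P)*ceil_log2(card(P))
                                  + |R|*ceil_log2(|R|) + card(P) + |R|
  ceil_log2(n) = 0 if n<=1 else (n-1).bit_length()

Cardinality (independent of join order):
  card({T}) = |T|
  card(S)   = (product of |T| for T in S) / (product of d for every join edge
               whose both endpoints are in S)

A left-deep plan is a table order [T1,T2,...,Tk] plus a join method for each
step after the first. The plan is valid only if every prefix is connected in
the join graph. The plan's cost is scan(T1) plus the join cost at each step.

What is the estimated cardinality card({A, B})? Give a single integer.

Tables in S: A(200), B(20)
Edges inside S: A-B(d=5)
numerator = 200 * 20 = 4000
denominator = 5 = 5
card(S) = 4000 / 5 = 800

800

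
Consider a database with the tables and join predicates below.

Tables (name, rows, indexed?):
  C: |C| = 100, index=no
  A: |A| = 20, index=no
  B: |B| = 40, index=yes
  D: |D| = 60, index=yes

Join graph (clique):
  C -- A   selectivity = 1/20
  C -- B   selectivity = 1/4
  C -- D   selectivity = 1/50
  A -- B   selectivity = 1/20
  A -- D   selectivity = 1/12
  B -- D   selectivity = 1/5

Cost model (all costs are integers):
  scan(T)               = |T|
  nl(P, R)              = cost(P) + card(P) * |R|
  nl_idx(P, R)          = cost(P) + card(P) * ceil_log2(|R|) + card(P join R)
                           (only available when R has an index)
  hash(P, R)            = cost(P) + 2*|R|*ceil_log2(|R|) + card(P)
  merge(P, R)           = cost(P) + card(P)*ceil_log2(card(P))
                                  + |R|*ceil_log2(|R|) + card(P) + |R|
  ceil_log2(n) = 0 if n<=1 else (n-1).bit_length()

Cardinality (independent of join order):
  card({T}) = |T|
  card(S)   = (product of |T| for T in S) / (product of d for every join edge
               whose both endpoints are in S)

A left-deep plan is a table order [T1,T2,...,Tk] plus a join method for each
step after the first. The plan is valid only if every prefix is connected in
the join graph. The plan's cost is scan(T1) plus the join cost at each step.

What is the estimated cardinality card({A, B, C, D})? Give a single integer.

Tables in S: A(20), B(40), C(100), D(60)
Edges inside S: C-A(d=20), C-B(d=4), C-D(d=50), A-B(d=20), A-D(d=12), B-D(d=5)
numerator = 20 * 40 * 100 * 60 = 4800000
denominator = 20 * 4 * 50 * 20 * 12 * 5 = 4800000
card(S) = 4800000 / 4800000 = 1

1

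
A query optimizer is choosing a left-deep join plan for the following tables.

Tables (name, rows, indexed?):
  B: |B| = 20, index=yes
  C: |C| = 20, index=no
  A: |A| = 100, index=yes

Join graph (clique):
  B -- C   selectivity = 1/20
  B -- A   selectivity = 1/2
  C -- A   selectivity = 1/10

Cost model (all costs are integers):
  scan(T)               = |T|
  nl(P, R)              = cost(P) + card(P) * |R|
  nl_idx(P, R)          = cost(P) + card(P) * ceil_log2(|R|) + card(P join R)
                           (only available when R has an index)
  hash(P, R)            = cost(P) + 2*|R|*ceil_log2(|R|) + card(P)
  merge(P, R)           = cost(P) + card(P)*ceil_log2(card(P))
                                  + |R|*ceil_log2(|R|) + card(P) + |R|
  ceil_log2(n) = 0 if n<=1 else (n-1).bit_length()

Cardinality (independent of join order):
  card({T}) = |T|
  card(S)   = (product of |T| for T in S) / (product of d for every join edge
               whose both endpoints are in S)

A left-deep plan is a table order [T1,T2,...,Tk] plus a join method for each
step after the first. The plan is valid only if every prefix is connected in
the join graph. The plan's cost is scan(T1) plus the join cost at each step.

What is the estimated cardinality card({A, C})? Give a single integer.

Tables in S: A(100), C(20)
Edges inside S: C-A(d=10)
numerator = 100 * 20 = 2000
denominator = 10 = 10
card(S) = 2000 / 10 = 200

200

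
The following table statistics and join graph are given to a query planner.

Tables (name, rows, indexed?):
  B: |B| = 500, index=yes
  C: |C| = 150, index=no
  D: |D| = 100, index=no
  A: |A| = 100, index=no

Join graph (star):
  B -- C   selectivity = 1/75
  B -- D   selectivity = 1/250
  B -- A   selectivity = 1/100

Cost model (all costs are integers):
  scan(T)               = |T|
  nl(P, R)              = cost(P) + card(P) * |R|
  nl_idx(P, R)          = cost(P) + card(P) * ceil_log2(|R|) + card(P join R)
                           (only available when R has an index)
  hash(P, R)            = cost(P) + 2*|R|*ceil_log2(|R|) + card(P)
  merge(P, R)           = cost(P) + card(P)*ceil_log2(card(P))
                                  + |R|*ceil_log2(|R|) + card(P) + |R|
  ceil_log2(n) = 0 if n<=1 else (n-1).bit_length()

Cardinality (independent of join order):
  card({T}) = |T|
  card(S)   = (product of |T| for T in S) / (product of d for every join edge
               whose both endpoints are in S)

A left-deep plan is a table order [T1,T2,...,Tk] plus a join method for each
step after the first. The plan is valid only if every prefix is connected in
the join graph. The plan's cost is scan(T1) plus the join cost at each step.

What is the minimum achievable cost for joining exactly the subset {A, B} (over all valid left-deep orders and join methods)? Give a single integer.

Selinger DP over subsets of {A,B}:
  {B}: scan cost=500, card=500
  {A}: scan cost=100, card=100
  {AB}: card=500; try (B,nl_idx)→1500, (A,hash)→2400, (B,merge)→5900, (A,merge)→6300, (B,hash)→9200, (B,nl)→50100 …(+1); best=1500 via (B,nl_idx)

1500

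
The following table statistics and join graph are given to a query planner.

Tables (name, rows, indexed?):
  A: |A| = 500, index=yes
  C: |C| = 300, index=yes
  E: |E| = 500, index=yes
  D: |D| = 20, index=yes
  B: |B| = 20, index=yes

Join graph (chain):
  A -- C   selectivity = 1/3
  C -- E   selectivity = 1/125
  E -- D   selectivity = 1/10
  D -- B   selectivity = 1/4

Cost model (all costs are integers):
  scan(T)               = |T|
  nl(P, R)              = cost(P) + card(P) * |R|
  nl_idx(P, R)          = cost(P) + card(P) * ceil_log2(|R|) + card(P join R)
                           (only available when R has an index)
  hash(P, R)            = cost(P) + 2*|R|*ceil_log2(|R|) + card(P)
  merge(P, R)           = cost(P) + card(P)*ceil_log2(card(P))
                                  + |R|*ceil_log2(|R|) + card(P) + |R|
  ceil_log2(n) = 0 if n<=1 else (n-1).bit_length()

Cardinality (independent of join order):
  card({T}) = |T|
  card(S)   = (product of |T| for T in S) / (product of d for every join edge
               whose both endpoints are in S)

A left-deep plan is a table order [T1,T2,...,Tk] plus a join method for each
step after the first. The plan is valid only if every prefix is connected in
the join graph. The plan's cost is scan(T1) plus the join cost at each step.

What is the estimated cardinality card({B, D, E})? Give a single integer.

Tables in S: B(20), D(20), E(500)
Edges inside S: E-D(d=10), D-B(d=4)
numerator = 20 * 20 * 500 = 200000
denominator = 10 * 4 = 40
card(S) = 200000 / 40 = 5000

5000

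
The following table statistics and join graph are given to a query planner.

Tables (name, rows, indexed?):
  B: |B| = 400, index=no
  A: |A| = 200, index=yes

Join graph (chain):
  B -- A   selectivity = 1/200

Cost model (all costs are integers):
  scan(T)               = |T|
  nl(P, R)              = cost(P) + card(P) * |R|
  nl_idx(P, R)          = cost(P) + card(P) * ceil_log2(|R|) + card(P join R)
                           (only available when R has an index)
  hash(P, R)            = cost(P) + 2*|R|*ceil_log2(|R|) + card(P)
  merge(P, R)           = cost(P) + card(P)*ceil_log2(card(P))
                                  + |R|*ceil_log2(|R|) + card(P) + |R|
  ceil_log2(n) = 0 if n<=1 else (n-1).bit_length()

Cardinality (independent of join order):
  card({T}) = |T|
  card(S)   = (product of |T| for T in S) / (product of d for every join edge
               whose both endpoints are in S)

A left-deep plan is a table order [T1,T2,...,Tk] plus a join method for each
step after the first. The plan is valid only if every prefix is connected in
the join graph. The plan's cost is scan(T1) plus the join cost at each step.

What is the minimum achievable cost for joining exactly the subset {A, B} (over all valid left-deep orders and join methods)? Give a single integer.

4000

Selinger DP over subsets of {A,B}:
  {B}: scan cost=400, card=400
  {A}: scan cost=200, card=200
  {AB}: card=400; try (A,hash)→4000, (A,nl_idx)→4000, (B,merge)→6000, (A,merge)→6200, (B,hash)→7600, (B,nl)→80200 …(+1); best=4000 via (A,hash)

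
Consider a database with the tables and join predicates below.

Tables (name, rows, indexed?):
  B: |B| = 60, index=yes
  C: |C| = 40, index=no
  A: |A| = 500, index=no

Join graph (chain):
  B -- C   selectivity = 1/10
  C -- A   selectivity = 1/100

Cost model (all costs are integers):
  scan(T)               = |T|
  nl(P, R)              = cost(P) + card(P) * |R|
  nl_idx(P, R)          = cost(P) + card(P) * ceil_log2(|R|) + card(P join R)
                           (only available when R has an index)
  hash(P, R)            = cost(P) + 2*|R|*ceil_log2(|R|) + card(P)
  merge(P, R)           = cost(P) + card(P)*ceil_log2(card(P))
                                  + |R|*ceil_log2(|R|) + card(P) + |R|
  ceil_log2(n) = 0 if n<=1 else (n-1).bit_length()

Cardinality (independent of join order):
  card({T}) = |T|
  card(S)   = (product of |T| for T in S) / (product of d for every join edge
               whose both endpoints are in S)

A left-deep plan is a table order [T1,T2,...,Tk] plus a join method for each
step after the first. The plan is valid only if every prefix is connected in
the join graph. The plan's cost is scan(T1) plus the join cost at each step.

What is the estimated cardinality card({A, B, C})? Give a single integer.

1200

Tables in S: A(500), B(60), C(40)
Edges inside S: B-C(d=10), C-A(d=100)
numerator = 500 * 60 * 40 = 1200000
denominator = 10 * 100 = 1000
card(S) = 1200000 / 1000 = 1200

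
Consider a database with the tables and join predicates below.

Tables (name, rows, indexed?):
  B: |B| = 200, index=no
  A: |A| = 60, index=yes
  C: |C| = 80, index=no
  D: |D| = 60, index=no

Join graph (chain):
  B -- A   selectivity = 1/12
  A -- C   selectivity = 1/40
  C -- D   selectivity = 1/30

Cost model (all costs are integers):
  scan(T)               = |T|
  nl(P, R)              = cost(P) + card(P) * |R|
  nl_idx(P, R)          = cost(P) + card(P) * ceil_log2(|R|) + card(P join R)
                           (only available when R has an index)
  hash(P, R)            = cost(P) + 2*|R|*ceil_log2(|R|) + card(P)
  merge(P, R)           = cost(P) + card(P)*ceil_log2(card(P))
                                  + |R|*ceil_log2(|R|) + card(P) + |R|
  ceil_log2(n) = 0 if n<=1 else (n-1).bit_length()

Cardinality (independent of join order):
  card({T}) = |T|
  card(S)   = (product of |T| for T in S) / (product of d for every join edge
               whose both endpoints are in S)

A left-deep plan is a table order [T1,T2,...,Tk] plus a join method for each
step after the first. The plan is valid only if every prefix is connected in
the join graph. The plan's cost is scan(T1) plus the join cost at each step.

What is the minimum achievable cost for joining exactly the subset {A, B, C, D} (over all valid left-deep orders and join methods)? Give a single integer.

4960

Selinger DP over subsets of {A,B,C,D}:
  {B}: scan cost=200, card=200
  {A}: scan cost=60, card=60
  {C}: scan cost=80, card=80
  {D}: scan cost=60, card=60
  {AB}: card=1000; try (A,hash)→1120, (B,merge)→2280, (A,nl_idx)→2400, (A,merge)→2420, (B,hash)→3320, (B,nl)→12060 …(+1); best=1120 via (A,hash)
  {AC}: card=120; try (A,nl_idx)→680, (A,hash)→880, (C,merge)→1120, (A,merge)→1140, (C,hash)→1240, (C,nl)→4860 …(+1); best=680 via (A,nl_idx)
  {CD}: card=160; try (D,hash)→880, (C,merge)→1120, (D,merge)→1140, (C,hash)→1240, (C,nl)→4860, (D,nl)→4880; best=880 via (D,hash)
  {ABC}: card=2000; try (C,hash)→3240, (B,merge)→3440, (B,hash)→4000, (C,merge)→12760, (B,nl)→24680, (C,nl)→81120; best=3240 via (C,hash)
  {ACD}: card=240; try (D,hash)→1520, (A,hash)→1760, (D,merge)→2060, (A,nl_idx)→2080, (A,merge)→2740, (D,nl)→7880 …(+1); best=1520 via (D,hash)
  {ABCD}: card=4000; try (B,hash)→4960, (B,merge)→5480, (D,hash)→5960, (D,merge)→27660, (B,nl)→49520, (D,nl)→123240; best=4960 via (B,hash)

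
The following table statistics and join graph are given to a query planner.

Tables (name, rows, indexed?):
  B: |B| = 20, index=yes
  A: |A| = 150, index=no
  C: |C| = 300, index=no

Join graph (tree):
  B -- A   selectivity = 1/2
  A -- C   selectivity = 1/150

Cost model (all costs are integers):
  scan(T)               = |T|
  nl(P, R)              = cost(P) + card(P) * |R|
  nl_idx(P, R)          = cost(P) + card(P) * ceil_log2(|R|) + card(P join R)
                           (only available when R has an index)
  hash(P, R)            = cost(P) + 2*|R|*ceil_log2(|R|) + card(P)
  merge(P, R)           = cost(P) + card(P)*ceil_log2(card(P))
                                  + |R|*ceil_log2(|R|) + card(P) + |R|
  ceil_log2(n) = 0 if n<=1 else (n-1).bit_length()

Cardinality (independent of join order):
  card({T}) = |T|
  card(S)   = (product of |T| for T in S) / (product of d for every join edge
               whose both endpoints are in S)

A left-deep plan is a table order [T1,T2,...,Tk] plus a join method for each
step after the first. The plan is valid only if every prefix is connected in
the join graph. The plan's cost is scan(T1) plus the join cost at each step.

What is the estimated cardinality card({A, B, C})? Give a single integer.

Tables in S: A(150), B(20), C(300)
Edges inside S: B-A(d=2), A-C(d=150)
numerator = 150 * 20 * 300 = 900000
denominator = 2 * 150 = 300
card(S) = 900000 / 300 = 3000

3000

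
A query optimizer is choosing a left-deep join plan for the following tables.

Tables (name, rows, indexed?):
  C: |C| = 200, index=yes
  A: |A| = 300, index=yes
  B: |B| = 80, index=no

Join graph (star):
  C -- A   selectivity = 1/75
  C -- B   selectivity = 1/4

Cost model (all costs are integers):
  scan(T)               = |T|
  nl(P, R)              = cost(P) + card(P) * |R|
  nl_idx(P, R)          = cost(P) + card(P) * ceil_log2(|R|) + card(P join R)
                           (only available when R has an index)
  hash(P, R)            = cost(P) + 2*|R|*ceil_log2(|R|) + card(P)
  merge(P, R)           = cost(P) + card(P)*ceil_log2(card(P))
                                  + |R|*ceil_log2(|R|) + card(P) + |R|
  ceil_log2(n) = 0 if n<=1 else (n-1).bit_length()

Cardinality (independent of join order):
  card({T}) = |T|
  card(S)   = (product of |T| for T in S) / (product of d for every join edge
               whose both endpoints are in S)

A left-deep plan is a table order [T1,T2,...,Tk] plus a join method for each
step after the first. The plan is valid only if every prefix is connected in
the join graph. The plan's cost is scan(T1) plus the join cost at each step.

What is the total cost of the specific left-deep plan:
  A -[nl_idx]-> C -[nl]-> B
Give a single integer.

step 1: scan A: cost=300, card=300
step 2: join C via nl_idx
    card(P join C) = 300*200/(75) = 800
    cost = 300 + 300*8 + 800 = 3500
step 3: join B via nl
    card(P join B) = 800*80/(4) = 16000
    cost = 3500 + 800*80 = 67500

67500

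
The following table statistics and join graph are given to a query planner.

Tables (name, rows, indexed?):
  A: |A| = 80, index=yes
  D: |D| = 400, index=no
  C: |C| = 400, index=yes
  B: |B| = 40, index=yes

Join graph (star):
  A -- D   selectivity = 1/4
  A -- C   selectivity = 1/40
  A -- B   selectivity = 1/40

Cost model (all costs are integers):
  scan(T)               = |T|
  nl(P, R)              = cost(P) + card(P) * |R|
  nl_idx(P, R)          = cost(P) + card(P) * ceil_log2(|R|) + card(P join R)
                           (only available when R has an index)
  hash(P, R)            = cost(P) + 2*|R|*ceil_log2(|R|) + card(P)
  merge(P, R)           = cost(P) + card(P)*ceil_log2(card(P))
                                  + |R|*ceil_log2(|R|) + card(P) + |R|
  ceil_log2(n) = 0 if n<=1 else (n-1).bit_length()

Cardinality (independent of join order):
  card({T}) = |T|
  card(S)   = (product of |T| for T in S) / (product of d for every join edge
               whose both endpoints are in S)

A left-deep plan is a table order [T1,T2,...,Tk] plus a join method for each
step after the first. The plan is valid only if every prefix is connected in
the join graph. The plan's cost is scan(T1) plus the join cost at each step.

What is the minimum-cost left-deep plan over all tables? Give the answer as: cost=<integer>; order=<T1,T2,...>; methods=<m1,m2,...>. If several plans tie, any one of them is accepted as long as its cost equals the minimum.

Selinger DP (subsets sized 1..n):
  {A}: scan cost=80, card=80
  {D}: scan cost=400, card=400
  {C}: scan cost=400, card=400
  {B}: scan cost=40, card=40
  {AD}: card=8000; try (A,hash)→1920, (D,merge)→4720, (A,merge)→5040, (D,hash)→7360, (A,nl_idx)→11200, (D,nl)→32080 …(+1); best=1920 via (A,hash)
  {AC}: card=800; try (C,nl_idx)→1600, (A,hash)→1920, (A,nl_idx)→4000, (C,merge)→4720, (A,merge)→5040, (C,hash)→7360 …(+2); best=1600 via (C,nl_idx)
  {AB}: card=80; try (A,nl_idx)→400, (B,hash)→640, (B,nl_idx)→640, (A,merge)→960, (B,merge)→1000, (A,hash)→1200 …(+2); best=400 via (A,nl_idx)
  {ACD}: card=80000; try (D,hash)→9600, (D,merge)→14400, (C,hash)→17120, (C,merge)→117920, (C,nl_idx)→153920, (D,nl)→321600 …(+1); best=9600 via (D,hash)
  {ABD}: card=8000; try (D,merge)→5040, (D,hash)→7680, (B,hash)→10400, (D,nl)→32400, (B,nl_idx)→57920, (B,merge)→114200 …(+1); best=5040 via (D,merge)
  {ABC}: card=800; try (C,nl_idx)→1920, (B,hash)→2880, (C,merge)→5040, (B,nl_idx)→7200, (C,hash)→7680, (B,merge)→10680 …(+2); best=1920 via (C,nl_idx)
  {ABCD}: card=80000; try (D,hash)→9920, (D,merge)→14720, (C,hash)→20240, (B,hash)→90080, (C,merge)→121040, (C,nl_idx)→157040 …(+5); best=9920 via (D,hash)

cost=9920; order=B,A,C,D; methods=nl_idx,nl_idx,hash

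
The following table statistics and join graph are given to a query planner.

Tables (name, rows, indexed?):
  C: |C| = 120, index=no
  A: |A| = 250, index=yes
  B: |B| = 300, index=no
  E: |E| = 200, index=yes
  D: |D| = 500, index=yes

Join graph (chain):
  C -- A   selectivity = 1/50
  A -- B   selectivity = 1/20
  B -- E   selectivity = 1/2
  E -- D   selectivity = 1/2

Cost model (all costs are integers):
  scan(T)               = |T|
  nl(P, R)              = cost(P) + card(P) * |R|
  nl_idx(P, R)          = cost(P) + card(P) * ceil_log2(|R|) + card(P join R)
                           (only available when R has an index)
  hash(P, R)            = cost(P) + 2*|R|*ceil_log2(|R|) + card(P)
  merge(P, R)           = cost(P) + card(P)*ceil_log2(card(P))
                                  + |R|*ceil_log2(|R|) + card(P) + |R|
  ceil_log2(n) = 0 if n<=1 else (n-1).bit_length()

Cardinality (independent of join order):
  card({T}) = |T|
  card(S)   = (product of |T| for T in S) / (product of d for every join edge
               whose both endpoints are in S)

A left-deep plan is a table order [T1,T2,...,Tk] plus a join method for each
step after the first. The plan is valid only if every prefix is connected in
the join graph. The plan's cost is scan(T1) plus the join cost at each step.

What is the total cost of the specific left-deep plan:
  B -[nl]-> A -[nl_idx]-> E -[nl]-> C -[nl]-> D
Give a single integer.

step 1: scan B: cost=300, card=300
step 2: join A via nl
    card(P join A) = 300*250/(20) = 3750
    cost = 300 + 300*250 = 75300
step 3: join E via nl_idx
    card(P join E) = 3750*200/(2) = 375000
    cost = 75300 + 3750*8 + 375000 = 480300
step 4: join C via nl
    card(P join C) = 375000*120/(50) = 900000
    cost = 480300 + 375000*120 = 45480300
step 5: join D via nl
    card(P join D) = 900000*500/(2) = 225000000
    cost = 45480300 + 900000*500 = 495480300

495480300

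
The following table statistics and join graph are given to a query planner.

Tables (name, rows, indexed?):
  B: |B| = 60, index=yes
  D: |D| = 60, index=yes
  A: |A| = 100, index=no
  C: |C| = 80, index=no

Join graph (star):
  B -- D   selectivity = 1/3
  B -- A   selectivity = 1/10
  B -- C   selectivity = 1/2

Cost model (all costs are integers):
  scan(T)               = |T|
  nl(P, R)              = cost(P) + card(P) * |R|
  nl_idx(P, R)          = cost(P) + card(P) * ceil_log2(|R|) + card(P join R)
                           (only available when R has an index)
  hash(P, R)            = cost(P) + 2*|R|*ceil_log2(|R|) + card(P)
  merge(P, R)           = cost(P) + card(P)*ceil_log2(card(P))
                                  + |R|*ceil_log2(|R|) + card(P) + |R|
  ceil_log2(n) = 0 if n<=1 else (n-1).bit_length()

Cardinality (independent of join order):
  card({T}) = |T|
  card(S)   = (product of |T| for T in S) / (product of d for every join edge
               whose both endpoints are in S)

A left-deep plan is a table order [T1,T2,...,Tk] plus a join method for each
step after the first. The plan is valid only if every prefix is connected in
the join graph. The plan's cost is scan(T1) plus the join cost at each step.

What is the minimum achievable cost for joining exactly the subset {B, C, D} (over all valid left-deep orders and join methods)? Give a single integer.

3160

Selinger DP over subsets of {B,C,D}:
  {B}: scan cost=60, card=60
  {D}: scan cost=60, card=60
  {C}: scan cost=80, card=80
  {BD}: card=1200; try (D,hash)→840, (B,hash)→840, (D,merge)→900, (B,merge)→900, (D,nl_idx)→1620, (B,nl_idx)→1620 …(+2); best=840 via (D,hash)
  {BC}: card=2400; try (B,hash)→880, (C,merge)→1120, (B,merge)→1140, (C,hash)→1240, (B,nl_idx)→2960, (C,nl)→4860 …(+1); best=880 via (B,hash)
  {BCD}: card=48000; try (C,hash)→3160, (D,hash)→4000, (C,merge)→15880, (D,merge)→32500, (D,nl_idx)→63280, (C,nl)→96840 …(+1); best=3160 via (C,hash)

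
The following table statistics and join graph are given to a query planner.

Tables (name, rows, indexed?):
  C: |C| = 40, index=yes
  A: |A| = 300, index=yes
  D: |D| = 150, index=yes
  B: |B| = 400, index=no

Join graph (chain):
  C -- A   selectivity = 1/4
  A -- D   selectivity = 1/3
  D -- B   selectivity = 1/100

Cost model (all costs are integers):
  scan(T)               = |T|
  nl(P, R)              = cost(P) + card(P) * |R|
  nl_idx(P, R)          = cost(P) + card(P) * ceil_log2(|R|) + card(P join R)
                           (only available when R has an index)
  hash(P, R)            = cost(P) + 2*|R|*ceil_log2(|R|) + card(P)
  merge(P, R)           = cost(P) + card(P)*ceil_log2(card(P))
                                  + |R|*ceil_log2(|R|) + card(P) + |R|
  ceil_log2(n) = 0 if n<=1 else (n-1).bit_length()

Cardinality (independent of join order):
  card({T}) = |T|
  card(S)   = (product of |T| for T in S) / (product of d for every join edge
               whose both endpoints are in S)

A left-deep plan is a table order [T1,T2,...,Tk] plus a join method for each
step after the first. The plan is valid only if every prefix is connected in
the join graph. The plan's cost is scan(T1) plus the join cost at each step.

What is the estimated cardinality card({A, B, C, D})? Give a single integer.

Tables in S: A(300), B(400), C(40), D(150)
Edges inside S: C-A(d=4), A-D(d=3), D-B(d=100)
numerator = 300 * 400 * 40 * 150 = 720000000
denominator = 4 * 3 * 100 = 1200
card(S) = 720000000 / 1200 = 600000

600000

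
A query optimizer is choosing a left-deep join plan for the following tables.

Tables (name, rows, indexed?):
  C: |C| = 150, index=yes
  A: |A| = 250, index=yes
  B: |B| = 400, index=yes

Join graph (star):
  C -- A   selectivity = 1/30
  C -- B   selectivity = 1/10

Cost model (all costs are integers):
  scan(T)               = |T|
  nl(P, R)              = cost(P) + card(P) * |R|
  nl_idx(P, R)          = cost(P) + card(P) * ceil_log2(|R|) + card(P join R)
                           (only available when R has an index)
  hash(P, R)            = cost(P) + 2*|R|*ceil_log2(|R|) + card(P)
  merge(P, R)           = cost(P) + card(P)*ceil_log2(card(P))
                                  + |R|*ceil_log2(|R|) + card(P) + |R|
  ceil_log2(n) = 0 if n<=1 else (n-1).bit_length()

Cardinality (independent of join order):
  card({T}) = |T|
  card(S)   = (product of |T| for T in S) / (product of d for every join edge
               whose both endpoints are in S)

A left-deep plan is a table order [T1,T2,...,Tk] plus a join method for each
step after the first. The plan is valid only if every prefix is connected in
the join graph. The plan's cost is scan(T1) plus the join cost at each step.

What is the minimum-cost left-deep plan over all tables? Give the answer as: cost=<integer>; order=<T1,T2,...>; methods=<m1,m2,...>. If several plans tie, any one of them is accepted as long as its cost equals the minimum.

cost=11050; order=C,A,B; methods=nl_idx,hash

Selinger DP (subsets sized 1..n):
  {C}: scan cost=150, card=150
  {A}: scan cost=250, card=250
  {B}: scan cost=400, card=400
  {AC}: card=1250; try (A,nl_idx)→2600, (C,hash)→2900, (C,nl_idx)→3500, (A,merge)→3750, (C,merge)→3850, (A,hash)→4300 …(+2); best=2600 via (A,nl_idx)
  {BC}: card=6000; try (C,hash)→3200, (B,merge)→5500, (C,merge)→5750, (B,hash)→7500, (B,nl_idx)→7500, (C,nl_idx)→9600 …(+2); best=3200 via (C,hash)
  {ABC}: card=50000; try (B,hash)→11050, (A,hash)→13200, (B,merge)→21600, (B,nl_idx)→63850, (A,merge)→89450, (A,nl_idx)→101200 …(+2); best=11050 via (B,hash)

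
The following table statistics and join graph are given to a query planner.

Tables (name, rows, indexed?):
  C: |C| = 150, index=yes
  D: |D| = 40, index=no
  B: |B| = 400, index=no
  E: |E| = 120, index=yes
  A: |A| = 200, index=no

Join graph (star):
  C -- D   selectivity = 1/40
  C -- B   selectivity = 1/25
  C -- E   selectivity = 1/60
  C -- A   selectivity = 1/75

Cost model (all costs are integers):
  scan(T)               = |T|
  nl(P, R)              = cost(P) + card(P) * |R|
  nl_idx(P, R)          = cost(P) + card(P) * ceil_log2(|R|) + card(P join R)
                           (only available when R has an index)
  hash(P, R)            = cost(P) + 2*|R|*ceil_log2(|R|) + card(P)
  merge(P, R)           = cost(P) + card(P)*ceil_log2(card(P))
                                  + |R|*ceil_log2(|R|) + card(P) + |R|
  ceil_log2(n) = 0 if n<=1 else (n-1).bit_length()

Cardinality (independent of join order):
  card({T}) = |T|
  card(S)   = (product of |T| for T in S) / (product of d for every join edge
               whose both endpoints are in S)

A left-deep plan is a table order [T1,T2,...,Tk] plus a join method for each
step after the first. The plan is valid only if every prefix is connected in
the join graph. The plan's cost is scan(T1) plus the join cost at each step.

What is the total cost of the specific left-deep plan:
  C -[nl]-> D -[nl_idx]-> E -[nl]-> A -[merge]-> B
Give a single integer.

80300

step 1: scan C: cost=150, card=150
step 2: join D via nl
    card(P join D) = 150*40/(40) = 150
    cost = 150 + 150*40 = 6150
step 3: join E via nl_idx
    card(P join E) = 150*120/(60) = 300
    cost = 6150 + 150*7 + 300 = 7500
step 4: join A via nl
    card(P join A) = 300*200/(75) = 800
    cost = 7500 + 300*200 = 67500
step 5: join B via merge
    card(P join B) = 800*400/(25) = 12800
    cost = 67500 + 800*10 + 400*9 + 800 + 400 = 80300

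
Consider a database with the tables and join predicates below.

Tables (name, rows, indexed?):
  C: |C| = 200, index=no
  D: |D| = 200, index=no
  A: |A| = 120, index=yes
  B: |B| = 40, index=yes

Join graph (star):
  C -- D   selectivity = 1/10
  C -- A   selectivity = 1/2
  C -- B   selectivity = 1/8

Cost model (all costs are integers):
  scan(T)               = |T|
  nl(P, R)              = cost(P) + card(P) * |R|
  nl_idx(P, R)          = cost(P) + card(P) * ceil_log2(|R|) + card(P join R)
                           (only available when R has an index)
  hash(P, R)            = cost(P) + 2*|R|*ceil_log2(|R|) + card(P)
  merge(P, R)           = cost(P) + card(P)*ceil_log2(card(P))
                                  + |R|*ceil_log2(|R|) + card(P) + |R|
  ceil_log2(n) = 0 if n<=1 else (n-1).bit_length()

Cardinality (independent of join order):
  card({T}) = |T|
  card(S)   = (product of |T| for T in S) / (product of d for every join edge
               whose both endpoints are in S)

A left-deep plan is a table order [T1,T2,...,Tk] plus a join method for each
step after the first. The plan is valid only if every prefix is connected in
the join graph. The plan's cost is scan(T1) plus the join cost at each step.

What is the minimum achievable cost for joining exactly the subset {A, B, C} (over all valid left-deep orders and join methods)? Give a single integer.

Selinger DP over subsets of {A,B,C}:
  {C}: scan cost=200, card=200
  {A}: scan cost=120, card=120
  {B}: scan cost=40, card=40
  {AC}: card=12000; try (A,hash)→2080, (C,merge)→2880, (A,merge)→2960, (C,hash)→3440, (A,nl_idx)→13600, (C,nl)→24120 …(+1); best=2080 via (A,hash)
  {BC}: card=1000; try (B,hash)→880, (C,merge)→2120, (B,merge)→2280, (B,nl_idx)→2400, (C,hash)→3280, (C,nl)→8040 …(+1); best=880 via (B,hash)
  {ABC}: card=60000; try (A,hash)→3560, (A,merge)→12840, (B,hash)→14560, (A,nl_idx)→67880, (A,nl)→120880, (B,nl_idx)→134080 …(+2); best=3560 via (A,hash)

3560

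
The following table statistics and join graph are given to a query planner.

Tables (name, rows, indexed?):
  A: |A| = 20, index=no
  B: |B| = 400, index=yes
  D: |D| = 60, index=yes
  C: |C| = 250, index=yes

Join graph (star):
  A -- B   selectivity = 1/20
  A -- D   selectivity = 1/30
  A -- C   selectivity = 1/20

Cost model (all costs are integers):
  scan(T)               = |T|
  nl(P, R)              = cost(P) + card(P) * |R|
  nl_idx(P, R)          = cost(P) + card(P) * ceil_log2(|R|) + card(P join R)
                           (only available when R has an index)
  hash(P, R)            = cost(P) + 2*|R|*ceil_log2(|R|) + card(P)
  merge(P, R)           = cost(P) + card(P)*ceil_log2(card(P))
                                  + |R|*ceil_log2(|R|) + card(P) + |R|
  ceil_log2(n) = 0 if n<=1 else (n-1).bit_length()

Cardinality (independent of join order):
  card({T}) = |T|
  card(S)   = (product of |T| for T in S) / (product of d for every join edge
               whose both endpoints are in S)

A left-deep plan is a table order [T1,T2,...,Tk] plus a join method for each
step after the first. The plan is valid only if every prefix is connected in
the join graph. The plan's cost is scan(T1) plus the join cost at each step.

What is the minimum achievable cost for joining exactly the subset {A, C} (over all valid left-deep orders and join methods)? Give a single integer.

Selinger DP over subsets of {A,C}:
  {A}: scan cost=20, card=20
  {C}: scan cost=250, card=250
  {AC}: card=250; try (C,nl_idx)→430, (A,hash)→700, (C,merge)→2390, (A,merge)→2620, (C,hash)→4040, (C,nl)→5020 …(+1); best=430 via (C,nl_idx)

430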